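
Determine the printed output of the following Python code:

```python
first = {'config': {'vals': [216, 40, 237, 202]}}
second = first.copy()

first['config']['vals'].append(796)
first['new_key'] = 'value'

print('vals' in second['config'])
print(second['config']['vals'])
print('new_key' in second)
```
True
[216, 40, 237, 202, 796]
False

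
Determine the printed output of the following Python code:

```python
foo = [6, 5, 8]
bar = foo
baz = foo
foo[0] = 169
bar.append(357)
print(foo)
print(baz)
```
[169, 5, 8, 357]
[169, 5, 8, 357]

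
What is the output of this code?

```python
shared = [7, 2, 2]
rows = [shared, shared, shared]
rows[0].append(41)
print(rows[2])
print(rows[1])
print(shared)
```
[7, 2, 2, 41]
[7, 2, 2, 41]
[7, 2, 2, 41]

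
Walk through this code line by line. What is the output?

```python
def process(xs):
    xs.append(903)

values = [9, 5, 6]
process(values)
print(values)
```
[9, 5, 6, 903]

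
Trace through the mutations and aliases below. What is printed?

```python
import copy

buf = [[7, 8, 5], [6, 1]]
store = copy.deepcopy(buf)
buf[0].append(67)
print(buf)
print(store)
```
[[7, 8, 5, 67], [6, 1]]
[[7, 8, 5], [6, 1]]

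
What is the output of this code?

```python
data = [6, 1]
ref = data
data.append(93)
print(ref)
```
[6, 1, 93]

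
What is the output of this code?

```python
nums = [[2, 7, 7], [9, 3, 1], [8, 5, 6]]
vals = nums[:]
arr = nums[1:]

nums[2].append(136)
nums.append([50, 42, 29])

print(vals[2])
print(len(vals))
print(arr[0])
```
[8, 5, 6, 136]
3
[9, 3, 1]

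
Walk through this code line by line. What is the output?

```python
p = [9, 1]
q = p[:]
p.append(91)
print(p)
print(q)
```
[9, 1, 91]
[9, 1]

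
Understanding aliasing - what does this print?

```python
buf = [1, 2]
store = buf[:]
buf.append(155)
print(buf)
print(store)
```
[1, 2, 155]
[1, 2]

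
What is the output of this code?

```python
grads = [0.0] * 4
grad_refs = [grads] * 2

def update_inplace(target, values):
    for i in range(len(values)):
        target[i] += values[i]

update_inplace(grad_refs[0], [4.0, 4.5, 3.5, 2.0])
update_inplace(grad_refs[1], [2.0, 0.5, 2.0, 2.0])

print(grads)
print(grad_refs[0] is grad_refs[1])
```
[6.0, 5.0, 5.5, 4.0]
True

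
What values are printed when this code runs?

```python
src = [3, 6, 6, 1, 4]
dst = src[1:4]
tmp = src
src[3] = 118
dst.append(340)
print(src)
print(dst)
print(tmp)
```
[3, 6, 6, 118, 4]
[6, 6, 1, 340]
[3, 6, 6, 118, 4]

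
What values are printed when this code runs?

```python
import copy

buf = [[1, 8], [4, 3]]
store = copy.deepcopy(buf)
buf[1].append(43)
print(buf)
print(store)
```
[[1, 8], [4, 3, 43]]
[[1, 8], [4, 3]]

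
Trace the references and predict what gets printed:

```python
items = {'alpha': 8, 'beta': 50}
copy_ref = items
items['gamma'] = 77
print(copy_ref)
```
{'alpha': 8, 'beta': 50, 'gamma': 77}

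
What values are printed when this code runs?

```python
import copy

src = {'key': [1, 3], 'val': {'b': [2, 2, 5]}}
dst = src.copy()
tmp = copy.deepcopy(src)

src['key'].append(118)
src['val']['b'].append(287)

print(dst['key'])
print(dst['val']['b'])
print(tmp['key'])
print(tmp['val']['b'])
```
[1, 3, 118]
[2, 2, 5, 287]
[1, 3]
[2, 2, 5]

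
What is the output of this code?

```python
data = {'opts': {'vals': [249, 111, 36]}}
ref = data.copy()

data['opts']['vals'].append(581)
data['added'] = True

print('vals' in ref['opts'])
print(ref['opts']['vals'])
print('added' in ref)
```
True
[249, 111, 36, 581]
False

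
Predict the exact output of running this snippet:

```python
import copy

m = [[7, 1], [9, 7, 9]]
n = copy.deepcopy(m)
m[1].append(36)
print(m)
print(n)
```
[[7, 1], [9, 7, 9, 36]]
[[7, 1], [9, 7, 9]]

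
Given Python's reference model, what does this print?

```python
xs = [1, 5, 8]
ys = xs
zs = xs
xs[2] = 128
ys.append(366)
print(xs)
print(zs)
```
[1, 5, 128, 366]
[1, 5, 128, 366]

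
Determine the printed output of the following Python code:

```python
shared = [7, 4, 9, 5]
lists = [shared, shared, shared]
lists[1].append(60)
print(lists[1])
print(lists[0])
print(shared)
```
[7, 4, 9, 5, 60]
[7, 4, 9, 5, 60]
[7, 4, 9, 5, 60]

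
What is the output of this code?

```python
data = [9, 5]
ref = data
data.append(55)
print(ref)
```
[9, 5, 55]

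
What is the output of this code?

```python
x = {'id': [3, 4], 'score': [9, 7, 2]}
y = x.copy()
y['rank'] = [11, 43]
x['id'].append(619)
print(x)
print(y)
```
{'id': [3, 4, 619], 'score': [9, 7, 2]}
{'id': [3, 4, 619], 'score': [9, 7, 2], 'rank': [11, 43]}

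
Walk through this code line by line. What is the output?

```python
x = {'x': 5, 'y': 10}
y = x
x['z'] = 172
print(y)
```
{'x': 5, 'y': 10, 'z': 172}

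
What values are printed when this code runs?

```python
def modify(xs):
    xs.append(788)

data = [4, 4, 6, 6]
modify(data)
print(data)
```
[4, 4, 6, 6, 788]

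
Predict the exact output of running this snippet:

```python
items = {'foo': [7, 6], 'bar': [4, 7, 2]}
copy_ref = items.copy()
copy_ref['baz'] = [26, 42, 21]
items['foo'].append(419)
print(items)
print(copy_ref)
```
{'foo': [7, 6, 419], 'bar': [4, 7, 2]}
{'foo': [7, 6, 419], 'bar': [4, 7, 2], 'baz': [26, 42, 21]}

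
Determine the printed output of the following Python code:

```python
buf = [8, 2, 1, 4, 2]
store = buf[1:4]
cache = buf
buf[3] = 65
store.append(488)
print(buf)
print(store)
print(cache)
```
[8, 2, 1, 65, 2]
[2, 1, 4, 488]
[8, 2, 1, 65, 2]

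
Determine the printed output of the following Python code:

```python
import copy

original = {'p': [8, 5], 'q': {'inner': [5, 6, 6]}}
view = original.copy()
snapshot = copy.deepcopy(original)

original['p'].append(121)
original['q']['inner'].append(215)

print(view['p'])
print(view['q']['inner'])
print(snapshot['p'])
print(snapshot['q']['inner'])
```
[8, 5, 121]
[5, 6, 6, 215]
[8, 5]
[5, 6, 6]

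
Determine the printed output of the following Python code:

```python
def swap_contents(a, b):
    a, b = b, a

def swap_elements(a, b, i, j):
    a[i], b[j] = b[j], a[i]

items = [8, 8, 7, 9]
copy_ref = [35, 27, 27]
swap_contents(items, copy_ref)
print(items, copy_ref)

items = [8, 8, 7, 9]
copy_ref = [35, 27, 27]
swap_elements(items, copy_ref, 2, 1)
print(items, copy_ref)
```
[8, 8, 7, 9] [35, 27, 27]
[8, 8, 27, 9] [35, 7, 27]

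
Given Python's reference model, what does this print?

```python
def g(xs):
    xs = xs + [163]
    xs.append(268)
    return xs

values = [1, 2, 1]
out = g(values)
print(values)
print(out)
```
[1, 2, 1]
[1, 2, 1, 163, 268]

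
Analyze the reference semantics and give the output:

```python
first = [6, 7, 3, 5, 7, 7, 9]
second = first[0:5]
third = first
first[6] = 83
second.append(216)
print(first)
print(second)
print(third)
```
[6, 7, 3, 5, 7, 7, 83]
[6, 7, 3, 5, 7, 216]
[6, 7, 3, 5, 7, 7, 83]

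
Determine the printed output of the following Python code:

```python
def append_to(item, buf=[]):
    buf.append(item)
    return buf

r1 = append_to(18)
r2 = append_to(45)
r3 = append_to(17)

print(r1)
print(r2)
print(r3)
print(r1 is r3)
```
[18, 45, 17]
[18, 45, 17]
[18, 45, 17]
True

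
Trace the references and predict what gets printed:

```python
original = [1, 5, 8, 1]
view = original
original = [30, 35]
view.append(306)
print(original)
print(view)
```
[30, 35]
[1, 5, 8, 1, 306]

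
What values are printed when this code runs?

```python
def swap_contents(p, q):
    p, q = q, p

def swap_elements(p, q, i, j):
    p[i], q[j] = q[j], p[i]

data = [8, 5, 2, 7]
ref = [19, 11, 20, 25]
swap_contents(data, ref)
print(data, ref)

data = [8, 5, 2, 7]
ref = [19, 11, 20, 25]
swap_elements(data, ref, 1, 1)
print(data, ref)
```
[8, 5, 2, 7] [19, 11, 20, 25]
[8, 11, 2, 7] [19, 5, 20, 25]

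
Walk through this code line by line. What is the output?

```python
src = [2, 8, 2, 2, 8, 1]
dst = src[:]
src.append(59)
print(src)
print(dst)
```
[2, 8, 2, 2, 8, 1, 59]
[2, 8, 2, 2, 8, 1]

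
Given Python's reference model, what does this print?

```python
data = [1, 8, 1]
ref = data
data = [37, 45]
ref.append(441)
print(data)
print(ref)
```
[37, 45]
[1, 8, 1, 441]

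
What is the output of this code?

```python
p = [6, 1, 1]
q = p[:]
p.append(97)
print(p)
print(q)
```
[6, 1, 1, 97]
[6, 1, 1]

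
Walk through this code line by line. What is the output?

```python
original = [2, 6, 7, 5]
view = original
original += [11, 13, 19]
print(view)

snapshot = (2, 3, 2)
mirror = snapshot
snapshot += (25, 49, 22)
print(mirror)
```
[2, 6, 7, 5, 11, 13, 19]
(2, 3, 2)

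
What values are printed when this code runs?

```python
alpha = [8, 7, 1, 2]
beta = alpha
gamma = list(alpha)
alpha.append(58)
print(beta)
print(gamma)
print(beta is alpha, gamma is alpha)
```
[8, 7, 1, 2, 58]
[8, 7, 1, 2]
True False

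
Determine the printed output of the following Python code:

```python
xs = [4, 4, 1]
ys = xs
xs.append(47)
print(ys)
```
[4, 4, 1, 47]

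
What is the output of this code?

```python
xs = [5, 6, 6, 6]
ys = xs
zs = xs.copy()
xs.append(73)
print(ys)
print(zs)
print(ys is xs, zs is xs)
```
[5, 6, 6, 6, 73]
[5, 6, 6, 6]
True False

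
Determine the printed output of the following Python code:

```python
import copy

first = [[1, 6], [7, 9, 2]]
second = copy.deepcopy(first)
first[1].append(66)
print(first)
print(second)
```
[[1, 6], [7, 9, 2, 66]]
[[1, 6], [7, 9, 2]]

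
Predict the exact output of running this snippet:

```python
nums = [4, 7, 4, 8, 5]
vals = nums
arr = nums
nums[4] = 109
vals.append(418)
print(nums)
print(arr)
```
[4, 7, 4, 8, 109, 418]
[4, 7, 4, 8, 109, 418]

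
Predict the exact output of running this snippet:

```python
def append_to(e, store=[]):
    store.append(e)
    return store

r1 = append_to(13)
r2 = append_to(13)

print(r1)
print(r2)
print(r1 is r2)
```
[13, 13]
[13, 13]
True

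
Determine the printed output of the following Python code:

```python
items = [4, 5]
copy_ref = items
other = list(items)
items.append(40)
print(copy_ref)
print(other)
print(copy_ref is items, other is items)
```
[4, 5, 40]
[4, 5]
True False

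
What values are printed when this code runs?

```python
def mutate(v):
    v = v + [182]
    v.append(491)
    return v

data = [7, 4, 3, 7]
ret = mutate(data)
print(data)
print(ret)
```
[7, 4, 3, 7]
[7, 4, 3, 7, 182, 491]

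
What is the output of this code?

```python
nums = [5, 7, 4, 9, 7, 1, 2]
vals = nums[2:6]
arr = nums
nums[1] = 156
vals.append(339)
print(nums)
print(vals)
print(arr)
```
[5, 156, 4, 9, 7, 1, 2]
[4, 9, 7, 1, 339]
[5, 156, 4, 9, 7, 1, 2]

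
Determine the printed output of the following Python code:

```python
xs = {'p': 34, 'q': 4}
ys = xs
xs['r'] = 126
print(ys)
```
{'p': 34, 'q': 4, 'r': 126}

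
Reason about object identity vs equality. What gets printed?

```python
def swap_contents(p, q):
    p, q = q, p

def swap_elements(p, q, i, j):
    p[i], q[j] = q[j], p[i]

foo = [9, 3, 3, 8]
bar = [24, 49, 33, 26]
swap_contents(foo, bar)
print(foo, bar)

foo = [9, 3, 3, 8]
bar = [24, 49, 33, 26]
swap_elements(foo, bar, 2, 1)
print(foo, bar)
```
[9, 3, 3, 8] [24, 49, 33, 26]
[9, 3, 49, 8] [24, 3, 33, 26]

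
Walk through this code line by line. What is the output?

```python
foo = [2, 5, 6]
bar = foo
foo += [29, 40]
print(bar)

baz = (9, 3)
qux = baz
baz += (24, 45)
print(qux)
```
[2, 5, 6, 29, 40]
(9, 3)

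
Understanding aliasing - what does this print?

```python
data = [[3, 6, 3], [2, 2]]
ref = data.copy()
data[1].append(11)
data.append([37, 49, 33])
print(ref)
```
[[3, 6, 3], [2, 2, 11]]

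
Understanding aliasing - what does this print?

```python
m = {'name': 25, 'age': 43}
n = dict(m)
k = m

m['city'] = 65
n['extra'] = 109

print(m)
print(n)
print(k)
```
{'name': 25, 'age': 43, 'city': 65}
{'name': 25, 'age': 43, 'extra': 109}
{'name': 25, 'age': 43, 'city': 65}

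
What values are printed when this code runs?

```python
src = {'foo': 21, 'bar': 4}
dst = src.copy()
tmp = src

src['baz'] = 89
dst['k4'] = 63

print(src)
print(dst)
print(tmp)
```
{'foo': 21, 'bar': 4, 'baz': 89}
{'foo': 21, 'bar': 4, 'k4': 63}
{'foo': 21, 'bar': 4, 'baz': 89}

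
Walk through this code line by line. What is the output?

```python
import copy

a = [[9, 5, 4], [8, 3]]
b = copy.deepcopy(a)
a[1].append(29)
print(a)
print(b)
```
[[9, 5, 4], [8, 3, 29]]
[[9, 5, 4], [8, 3]]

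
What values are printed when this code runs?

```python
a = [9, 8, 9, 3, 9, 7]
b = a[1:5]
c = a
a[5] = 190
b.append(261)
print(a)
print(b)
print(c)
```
[9, 8, 9, 3, 9, 190]
[8, 9, 3, 9, 261]
[9, 8, 9, 3, 9, 190]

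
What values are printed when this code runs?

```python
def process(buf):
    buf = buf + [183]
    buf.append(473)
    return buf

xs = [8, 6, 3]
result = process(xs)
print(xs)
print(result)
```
[8, 6, 3]
[8, 6, 3, 183, 473]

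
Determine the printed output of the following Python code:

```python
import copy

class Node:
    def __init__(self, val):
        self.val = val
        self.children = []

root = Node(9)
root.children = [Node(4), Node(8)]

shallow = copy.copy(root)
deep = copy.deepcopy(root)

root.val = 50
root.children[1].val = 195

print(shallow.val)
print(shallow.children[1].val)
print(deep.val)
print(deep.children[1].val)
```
9
195
9
8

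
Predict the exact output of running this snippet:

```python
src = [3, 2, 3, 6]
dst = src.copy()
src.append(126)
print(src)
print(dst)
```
[3, 2, 3, 6, 126]
[3, 2, 3, 6]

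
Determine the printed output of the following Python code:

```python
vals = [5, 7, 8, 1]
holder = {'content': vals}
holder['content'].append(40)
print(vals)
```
[5, 7, 8, 1, 40]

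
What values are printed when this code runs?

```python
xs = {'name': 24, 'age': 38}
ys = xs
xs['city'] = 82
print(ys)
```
{'name': 24, 'age': 38, 'city': 82}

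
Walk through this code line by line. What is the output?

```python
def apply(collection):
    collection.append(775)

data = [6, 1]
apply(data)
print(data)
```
[6, 1, 775]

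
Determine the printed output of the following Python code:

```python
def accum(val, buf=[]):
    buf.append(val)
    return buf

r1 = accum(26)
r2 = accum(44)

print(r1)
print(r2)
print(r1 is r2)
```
[26, 44]
[26, 44]
True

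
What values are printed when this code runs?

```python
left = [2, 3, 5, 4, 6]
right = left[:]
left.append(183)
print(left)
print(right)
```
[2, 3, 5, 4, 6, 183]
[2, 3, 5, 4, 6]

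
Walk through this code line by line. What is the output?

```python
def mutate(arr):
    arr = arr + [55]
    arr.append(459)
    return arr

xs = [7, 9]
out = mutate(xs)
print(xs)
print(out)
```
[7, 9]
[7, 9, 55, 459]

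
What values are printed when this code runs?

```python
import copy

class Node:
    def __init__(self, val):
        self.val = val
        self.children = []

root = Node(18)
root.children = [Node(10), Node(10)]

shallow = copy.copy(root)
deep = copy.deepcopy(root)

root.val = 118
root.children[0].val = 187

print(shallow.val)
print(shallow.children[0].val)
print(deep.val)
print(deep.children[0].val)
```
18
187
18
10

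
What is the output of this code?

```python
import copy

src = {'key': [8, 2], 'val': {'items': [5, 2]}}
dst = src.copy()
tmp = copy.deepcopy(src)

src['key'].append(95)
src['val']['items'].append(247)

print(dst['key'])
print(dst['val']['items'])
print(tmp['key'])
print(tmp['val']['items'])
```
[8, 2, 95]
[5, 2, 247]
[8, 2]
[5, 2]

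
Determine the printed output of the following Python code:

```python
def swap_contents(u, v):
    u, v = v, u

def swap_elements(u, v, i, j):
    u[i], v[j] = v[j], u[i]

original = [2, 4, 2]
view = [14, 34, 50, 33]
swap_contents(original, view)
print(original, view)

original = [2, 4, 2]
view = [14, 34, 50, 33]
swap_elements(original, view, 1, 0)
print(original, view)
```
[2, 4, 2] [14, 34, 50, 33]
[2, 14, 2] [4, 34, 50, 33]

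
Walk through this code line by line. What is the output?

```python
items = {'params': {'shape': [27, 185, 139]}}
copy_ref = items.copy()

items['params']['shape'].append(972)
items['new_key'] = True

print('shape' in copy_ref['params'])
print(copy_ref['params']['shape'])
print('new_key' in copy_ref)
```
True
[27, 185, 139, 972]
False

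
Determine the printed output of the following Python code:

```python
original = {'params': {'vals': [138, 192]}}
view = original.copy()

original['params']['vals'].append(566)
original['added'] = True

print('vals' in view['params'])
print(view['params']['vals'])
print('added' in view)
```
True
[138, 192, 566]
False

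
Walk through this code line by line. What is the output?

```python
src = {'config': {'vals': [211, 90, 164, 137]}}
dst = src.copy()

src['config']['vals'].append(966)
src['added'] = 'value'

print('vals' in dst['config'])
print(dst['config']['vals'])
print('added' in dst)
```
True
[211, 90, 164, 137, 966]
False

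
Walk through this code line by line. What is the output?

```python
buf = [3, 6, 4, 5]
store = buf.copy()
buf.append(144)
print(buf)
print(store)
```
[3, 6, 4, 5, 144]
[3, 6, 4, 5]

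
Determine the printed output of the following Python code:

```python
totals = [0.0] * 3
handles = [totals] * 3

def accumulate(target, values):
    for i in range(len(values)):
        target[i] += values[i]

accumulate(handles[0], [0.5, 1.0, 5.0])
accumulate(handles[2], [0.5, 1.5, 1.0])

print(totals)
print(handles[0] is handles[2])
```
[1.0, 2.5, 6.0]
True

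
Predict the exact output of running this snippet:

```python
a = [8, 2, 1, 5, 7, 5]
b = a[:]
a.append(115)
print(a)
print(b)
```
[8, 2, 1, 5, 7, 5, 115]
[8, 2, 1, 5, 7, 5]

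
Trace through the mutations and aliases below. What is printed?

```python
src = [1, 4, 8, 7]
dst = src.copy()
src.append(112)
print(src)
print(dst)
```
[1, 4, 8, 7, 112]
[1, 4, 8, 7]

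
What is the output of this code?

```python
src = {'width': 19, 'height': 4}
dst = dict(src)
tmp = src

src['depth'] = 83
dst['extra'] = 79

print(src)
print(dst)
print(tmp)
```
{'width': 19, 'height': 4, 'depth': 83}
{'width': 19, 'height': 4, 'extra': 79}
{'width': 19, 'height': 4, 'depth': 83}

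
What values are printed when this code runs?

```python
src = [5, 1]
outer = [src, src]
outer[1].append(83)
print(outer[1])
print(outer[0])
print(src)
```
[5, 1, 83]
[5, 1, 83]
[5, 1, 83]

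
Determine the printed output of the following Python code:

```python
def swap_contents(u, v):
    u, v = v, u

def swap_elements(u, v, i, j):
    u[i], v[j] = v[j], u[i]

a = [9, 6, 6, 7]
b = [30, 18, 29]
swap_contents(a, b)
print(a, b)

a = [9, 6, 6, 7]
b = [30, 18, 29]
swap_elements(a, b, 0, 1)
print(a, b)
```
[9, 6, 6, 7] [30, 18, 29]
[18, 6, 6, 7] [30, 9, 29]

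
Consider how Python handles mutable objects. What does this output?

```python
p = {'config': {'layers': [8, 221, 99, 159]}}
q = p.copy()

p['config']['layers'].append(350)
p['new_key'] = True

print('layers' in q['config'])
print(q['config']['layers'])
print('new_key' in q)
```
True
[8, 221, 99, 159, 350]
False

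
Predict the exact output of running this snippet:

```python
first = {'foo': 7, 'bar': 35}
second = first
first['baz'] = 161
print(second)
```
{'foo': 7, 'bar': 35, 'baz': 161}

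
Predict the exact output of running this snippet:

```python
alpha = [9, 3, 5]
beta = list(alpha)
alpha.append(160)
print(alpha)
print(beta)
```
[9, 3, 5, 160]
[9, 3, 5]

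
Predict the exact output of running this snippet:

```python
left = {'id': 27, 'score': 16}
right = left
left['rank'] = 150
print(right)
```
{'id': 27, 'score': 16, 'rank': 150}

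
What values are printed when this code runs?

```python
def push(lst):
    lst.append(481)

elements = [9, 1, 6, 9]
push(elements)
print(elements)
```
[9, 1, 6, 9, 481]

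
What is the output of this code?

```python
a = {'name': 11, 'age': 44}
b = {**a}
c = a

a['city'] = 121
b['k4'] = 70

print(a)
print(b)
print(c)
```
{'name': 11, 'age': 44, 'city': 121}
{'name': 11, 'age': 44, 'k4': 70}
{'name': 11, 'age': 44, 'city': 121}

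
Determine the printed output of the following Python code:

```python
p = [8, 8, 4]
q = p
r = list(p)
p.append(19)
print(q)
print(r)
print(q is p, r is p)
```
[8, 8, 4, 19]
[8, 8, 4]
True False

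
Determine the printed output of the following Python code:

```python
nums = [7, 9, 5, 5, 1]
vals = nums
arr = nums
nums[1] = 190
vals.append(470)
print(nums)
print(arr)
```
[7, 190, 5, 5, 1, 470]
[7, 190, 5, 5, 1, 470]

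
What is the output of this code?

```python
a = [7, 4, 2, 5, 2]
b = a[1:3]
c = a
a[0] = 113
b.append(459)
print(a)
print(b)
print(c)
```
[113, 4, 2, 5, 2]
[4, 2, 459]
[113, 4, 2, 5, 2]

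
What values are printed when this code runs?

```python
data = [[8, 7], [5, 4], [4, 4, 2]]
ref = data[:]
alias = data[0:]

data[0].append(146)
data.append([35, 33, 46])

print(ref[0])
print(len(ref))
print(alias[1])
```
[8, 7, 146]
3
[5, 4]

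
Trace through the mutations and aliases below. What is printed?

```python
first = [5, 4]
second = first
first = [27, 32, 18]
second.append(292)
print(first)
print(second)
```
[27, 32, 18]
[5, 4, 292]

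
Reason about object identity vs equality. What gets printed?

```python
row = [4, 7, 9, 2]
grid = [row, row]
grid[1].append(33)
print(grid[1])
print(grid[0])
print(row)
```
[4, 7, 9, 2, 33]
[4, 7, 9, 2, 33]
[4, 7, 9, 2, 33]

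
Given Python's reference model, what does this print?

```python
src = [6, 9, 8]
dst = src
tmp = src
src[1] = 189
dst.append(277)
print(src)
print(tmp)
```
[6, 189, 8, 277]
[6, 189, 8, 277]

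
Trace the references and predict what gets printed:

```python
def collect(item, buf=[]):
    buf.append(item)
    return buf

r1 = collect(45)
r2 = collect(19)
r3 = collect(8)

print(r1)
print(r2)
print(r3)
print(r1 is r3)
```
[45, 19, 8]
[45, 19, 8]
[45, 19, 8]
True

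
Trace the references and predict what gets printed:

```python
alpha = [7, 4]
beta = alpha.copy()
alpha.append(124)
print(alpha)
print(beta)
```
[7, 4, 124]
[7, 4]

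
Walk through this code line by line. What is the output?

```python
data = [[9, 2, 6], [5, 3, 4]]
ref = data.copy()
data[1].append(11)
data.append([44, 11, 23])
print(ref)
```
[[9, 2, 6], [5, 3, 4, 11]]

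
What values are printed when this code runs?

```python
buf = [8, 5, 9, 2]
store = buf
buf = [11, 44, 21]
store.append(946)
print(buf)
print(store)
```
[11, 44, 21]
[8, 5, 9, 2, 946]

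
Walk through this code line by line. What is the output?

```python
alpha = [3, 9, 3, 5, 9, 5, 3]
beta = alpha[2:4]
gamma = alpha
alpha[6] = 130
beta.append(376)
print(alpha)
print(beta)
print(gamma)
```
[3, 9, 3, 5, 9, 5, 130]
[3, 5, 376]
[3, 9, 3, 5, 9, 5, 130]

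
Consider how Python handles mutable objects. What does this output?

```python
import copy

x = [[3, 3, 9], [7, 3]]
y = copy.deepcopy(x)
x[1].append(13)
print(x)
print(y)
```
[[3, 3, 9], [7, 3, 13]]
[[3, 3, 9], [7, 3]]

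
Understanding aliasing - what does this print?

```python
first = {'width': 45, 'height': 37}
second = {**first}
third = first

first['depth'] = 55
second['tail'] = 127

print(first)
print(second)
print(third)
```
{'width': 45, 'height': 37, 'depth': 55}
{'width': 45, 'height': 37, 'tail': 127}
{'width': 45, 'height': 37, 'depth': 55}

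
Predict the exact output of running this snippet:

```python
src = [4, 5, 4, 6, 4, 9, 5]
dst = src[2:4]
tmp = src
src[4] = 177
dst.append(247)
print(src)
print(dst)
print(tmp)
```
[4, 5, 4, 6, 177, 9, 5]
[4, 6, 247]
[4, 5, 4, 6, 177, 9, 5]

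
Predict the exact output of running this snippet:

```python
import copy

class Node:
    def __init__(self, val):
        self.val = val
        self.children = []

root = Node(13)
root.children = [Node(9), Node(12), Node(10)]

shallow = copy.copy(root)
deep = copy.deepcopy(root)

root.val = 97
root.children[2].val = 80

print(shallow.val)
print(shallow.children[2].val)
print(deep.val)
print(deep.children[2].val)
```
13
80
13
10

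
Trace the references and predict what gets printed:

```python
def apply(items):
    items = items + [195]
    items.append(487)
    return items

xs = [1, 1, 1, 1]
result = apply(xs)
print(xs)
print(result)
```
[1, 1, 1, 1]
[1, 1, 1, 1, 195, 487]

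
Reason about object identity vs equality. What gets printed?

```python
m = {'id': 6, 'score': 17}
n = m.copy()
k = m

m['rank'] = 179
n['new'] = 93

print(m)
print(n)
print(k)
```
{'id': 6, 'score': 17, 'rank': 179}
{'id': 6, 'score': 17, 'new': 93}
{'id': 6, 'score': 17, 'rank': 179}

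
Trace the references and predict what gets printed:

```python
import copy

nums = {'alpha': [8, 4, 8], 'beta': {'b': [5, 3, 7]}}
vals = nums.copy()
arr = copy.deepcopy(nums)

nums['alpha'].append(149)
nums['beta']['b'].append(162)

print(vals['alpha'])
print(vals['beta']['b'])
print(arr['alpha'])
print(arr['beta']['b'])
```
[8, 4, 8, 149]
[5, 3, 7, 162]
[8, 4, 8]
[5, 3, 7]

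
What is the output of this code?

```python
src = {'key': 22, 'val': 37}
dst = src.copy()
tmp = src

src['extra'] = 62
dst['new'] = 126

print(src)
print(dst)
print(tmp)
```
{'key': 22, 'val': 37, 'extra': 62}
{'key': 22, 'val': 37, 'new': 126}
{'key': 22, 'val': 37, 'extra': 62}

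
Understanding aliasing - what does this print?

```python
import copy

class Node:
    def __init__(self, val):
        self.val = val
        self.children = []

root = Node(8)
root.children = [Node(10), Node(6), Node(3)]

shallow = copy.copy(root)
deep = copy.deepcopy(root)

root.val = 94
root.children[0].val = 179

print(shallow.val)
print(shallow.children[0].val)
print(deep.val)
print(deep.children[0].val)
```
8
179
8
10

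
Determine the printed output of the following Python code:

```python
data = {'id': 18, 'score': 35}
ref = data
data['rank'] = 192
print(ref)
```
{'id': 18, 'score': 35, 'rank': 192}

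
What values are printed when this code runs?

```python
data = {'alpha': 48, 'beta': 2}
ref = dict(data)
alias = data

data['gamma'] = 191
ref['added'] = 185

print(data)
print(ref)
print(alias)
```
{'alpha': 48, 'beta': 2, 'gamma': 191}
{'alpha': 48, 'beta': 2, 'added': 185}
{'alpha': 48, 'beta': 2, 'gamma': 191}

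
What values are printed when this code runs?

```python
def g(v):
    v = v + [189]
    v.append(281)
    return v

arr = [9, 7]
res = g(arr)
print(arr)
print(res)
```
[9, 7]
[9, 7, 189, 281]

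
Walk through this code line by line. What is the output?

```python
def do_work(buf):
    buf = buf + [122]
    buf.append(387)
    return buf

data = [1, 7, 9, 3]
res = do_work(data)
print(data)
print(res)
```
[1, 7, 9, 3]
[1, 7, 9, 3, 122, 387]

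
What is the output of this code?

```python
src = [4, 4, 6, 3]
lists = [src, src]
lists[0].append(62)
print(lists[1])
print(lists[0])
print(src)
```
[4, 4, 6, 3, 62]
[4, 4, 6, 3, 62]
[4, 4, 6, 3, 62]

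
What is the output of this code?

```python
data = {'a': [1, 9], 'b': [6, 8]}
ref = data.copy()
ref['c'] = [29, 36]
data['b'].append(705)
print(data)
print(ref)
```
{'a': [1, 9], 'b': [6, 8, 705]}
{'a': [1, 9], 'b': [6, 8, 705], 'c': [29, 36]}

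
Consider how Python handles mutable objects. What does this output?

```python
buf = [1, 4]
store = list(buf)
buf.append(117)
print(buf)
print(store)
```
[1, 4, 117]
[1, 4]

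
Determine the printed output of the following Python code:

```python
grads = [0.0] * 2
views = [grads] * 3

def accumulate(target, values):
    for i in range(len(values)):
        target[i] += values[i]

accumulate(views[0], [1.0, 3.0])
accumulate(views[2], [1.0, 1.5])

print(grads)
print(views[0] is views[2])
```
[2.0, 4.5]
True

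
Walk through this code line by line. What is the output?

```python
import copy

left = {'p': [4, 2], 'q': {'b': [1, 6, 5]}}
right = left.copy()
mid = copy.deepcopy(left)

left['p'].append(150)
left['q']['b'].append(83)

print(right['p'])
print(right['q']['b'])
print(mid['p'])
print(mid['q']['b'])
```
[4, 2, 150]
[1, 6, 5, 83]
[4, 2]
[1, 6, 5]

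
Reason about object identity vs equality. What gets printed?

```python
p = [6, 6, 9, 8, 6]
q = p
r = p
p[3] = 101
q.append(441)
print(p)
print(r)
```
[6, 6, 9, 101, 6, 441]
[6, 6, 9, 101, 6, 441]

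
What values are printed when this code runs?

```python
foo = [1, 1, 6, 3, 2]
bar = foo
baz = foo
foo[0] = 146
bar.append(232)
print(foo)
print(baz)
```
[146, 1, 6, 3, 2, 232]
[146, 1, 6, 3, 2, 232]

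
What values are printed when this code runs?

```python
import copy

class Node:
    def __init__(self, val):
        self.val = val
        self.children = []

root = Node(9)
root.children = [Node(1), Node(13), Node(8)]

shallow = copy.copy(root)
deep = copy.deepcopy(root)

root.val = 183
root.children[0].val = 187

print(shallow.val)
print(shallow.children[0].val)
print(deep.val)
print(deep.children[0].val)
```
9
187
9
1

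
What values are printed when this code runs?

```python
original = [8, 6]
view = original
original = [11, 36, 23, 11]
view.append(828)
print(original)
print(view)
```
[11, 36, 23, 11]
[8, 6, 828]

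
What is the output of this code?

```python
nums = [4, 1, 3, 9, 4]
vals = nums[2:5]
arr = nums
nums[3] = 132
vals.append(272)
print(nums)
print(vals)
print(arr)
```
[4, 1, 3, 132, 4]
[3, 9, 4, 272]
[4, 1, 3, 132, 4]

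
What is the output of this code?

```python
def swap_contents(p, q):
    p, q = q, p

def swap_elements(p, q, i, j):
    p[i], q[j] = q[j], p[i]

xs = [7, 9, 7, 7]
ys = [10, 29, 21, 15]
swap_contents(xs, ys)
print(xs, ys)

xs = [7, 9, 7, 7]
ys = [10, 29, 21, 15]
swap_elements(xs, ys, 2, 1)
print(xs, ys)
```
[7, 9, 7, 7] [10, 29, 21, 15]
[7, 9, 29, 7] [10, 7, 21, 15]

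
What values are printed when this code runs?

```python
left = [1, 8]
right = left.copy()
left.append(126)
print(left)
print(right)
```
[1, 8, 126]
[1, 8]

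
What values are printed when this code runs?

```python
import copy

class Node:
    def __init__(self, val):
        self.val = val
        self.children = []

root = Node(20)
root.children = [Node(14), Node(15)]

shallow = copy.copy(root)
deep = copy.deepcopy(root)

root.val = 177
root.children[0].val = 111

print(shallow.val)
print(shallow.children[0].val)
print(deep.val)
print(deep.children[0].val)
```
20
111
20
14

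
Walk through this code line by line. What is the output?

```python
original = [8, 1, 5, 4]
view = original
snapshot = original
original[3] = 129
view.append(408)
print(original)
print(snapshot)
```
[8, 1, 5, 129, 408]
[8, 1, 5, 129, 408]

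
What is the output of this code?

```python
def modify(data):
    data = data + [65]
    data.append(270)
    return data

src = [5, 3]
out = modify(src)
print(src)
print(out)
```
[5, 3]
[5, 3, 65, 270]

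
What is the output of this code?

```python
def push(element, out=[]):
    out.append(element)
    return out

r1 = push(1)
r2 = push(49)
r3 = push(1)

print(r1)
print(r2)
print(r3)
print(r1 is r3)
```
[1, 49, 1]
[1, 49, 1]
[1, 49, 1]
True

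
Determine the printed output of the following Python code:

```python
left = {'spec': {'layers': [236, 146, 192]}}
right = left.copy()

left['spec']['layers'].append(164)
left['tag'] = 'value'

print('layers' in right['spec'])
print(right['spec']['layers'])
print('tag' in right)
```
True
[236, 146, 192, 164]
False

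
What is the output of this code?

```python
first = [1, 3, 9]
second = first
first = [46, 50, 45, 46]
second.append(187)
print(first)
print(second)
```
[46, 50, 45, 46]
[1, 3, 9, 187]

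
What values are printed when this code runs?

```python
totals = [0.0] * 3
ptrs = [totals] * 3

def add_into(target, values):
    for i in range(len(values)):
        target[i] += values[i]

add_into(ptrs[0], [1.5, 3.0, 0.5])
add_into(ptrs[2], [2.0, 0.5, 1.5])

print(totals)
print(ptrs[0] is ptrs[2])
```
[3.5, 3.5, 2.0]
True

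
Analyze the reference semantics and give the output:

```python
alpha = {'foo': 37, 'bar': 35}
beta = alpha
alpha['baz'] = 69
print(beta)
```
{'foo': 37, 'bar': 35, 'baz': 69}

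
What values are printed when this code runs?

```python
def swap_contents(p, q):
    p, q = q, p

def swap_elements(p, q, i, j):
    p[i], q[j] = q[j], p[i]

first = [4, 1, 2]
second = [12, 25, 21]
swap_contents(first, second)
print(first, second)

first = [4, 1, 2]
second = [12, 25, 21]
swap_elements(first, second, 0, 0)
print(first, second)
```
[4, 1, 2] [12, 25, 21]
[12, 1, 2] [4, 25, 21]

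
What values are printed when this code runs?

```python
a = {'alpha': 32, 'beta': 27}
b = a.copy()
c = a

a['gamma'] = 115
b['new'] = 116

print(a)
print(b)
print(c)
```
{'alpha': 32, 'beta': 27, 'gamma': 115}
{'alpha': 32, 'beta': 27, 'new': 116}
{'alpha': 32, 'beta': 27, 'gamma': 115}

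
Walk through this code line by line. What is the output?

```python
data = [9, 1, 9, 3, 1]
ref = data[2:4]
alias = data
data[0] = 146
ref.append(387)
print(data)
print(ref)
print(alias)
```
[146, 1, 9, 3, 1]
[9, 3, 387]
[146, 1, 9, 3, 1]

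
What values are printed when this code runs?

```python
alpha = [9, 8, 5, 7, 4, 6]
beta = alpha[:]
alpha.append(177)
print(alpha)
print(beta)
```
[9, 8, 5, 7, 4, 6, 177]
[9, 8, 5, 7, 4, 6]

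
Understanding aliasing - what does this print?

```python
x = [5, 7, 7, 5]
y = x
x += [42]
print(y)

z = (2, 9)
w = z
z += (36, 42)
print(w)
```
[5, 7, 7, 5, 42]
(2, 9)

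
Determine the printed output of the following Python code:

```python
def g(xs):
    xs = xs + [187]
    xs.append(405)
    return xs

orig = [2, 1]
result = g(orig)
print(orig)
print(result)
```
[2, 1]
[2, 1, 187, 405]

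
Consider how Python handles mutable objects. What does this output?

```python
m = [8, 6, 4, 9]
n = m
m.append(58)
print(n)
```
[8, 6, 4, 9, 58]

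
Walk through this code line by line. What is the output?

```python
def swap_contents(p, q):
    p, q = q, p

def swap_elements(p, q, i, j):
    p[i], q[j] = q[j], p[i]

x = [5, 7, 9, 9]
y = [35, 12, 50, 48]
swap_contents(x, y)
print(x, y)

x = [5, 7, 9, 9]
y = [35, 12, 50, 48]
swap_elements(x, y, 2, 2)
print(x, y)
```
[5, 7, 9, 9] [35, 12, 50, 48]
[5, 7, 50, 9] [35, 12, 9, 48]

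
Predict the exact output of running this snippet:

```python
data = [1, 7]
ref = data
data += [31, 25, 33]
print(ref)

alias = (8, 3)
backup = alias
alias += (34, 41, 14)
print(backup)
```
[1, 7, 31, 25, 33]
(8, 3)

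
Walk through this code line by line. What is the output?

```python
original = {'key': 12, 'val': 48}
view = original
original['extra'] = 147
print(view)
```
{'key': 12, 'val': 48, 'extra': 147}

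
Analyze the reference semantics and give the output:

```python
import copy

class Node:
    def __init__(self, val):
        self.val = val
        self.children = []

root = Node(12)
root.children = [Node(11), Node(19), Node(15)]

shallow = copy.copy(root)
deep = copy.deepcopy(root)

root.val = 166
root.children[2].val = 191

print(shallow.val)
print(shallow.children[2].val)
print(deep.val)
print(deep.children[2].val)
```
12
191
12
15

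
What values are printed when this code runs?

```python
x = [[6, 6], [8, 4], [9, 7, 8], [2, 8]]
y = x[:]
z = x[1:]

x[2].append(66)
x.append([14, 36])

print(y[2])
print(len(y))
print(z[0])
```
[9, 7, 8, 66]
4
[8, 4]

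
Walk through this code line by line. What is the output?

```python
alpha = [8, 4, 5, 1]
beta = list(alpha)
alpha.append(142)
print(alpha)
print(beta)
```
[8, 4, 5, 1, 142]
[8, 4, 5, 1]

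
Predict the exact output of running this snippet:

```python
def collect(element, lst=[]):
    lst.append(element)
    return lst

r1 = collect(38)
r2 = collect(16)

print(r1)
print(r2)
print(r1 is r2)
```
[38, 16]
[38, 16]
True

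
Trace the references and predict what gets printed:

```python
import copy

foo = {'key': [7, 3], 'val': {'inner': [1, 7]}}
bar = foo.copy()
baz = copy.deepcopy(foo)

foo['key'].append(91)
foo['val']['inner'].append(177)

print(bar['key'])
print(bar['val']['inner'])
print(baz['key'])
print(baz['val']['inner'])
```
[7, 3, 91]
[1, 7, 177]
[7, 3]
[1, 7]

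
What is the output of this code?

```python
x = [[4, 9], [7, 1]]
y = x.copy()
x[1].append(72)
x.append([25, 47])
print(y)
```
[[4, 9], [7, 1, 72]]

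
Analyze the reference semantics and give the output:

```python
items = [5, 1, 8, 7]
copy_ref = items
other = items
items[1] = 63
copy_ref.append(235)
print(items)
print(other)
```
[5, 63, 8, 7, 235]
[5, 63, 8, 7, 235]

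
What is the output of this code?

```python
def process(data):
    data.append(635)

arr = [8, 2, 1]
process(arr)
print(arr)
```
[8, 2, 1, 635]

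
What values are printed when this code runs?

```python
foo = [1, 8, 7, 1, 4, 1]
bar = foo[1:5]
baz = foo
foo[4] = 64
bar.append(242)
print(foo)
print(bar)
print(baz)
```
[1, 8, 7, 1, 64, 1]
[8, 7, 1, 4, 242]
[1, 8, 7, 1, 64, 1]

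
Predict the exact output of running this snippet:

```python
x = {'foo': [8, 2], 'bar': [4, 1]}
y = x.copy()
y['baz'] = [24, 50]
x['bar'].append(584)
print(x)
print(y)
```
{'foo': [8, 2], 'bar': [4, 1, 584]}
{'foo': [8, 2], 'bar': [4, 1, 584], 'baz': [24, 50]}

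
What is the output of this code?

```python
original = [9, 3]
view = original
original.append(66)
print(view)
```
[9, 3, 66]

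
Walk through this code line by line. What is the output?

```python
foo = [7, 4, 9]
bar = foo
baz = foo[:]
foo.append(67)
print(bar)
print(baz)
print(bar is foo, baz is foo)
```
[7, 4, 9, 67]
[7, 4, 9]
True False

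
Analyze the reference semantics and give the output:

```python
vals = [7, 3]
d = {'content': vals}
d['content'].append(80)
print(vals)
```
[7, 3, 80]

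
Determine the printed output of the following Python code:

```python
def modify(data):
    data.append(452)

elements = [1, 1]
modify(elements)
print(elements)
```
[1, 1, 452]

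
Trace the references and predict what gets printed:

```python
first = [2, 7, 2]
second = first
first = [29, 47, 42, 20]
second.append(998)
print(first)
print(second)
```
[29, 47, 42, 20]
[2, 7, 2, 998]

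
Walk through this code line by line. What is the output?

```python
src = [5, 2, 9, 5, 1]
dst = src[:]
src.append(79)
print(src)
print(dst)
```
[5, 2, 9, 5, 1, 79]
[5, 2, 9, 5, 1]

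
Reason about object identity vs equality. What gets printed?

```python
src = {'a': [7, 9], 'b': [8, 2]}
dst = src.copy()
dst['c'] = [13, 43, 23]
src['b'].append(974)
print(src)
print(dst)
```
{'a': [7, 9], 'b': [8, 2, 974]}
{'a': [7, 9], 'b': [8, 2, 974], 'c': [13, 43, 23]}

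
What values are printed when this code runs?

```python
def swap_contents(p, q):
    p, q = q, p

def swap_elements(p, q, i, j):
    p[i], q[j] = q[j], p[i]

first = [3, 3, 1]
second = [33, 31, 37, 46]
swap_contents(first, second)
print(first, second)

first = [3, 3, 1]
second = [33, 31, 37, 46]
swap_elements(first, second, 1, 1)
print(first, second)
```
[3, 3, 1] [33, 31, 37, 46]
[3, 31, 1] [33, 3, 37, 46]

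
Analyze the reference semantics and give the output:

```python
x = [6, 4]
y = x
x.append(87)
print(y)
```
[6, 4, 87]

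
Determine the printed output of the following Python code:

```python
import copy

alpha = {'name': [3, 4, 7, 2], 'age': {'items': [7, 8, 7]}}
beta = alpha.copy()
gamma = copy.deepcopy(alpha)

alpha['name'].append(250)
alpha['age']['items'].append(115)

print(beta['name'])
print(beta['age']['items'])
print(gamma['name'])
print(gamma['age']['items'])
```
[3, 4, 7, 2, 250]
[7, 8, 7, 115]
[3, 4, 7, 2]
[7, 8, 7]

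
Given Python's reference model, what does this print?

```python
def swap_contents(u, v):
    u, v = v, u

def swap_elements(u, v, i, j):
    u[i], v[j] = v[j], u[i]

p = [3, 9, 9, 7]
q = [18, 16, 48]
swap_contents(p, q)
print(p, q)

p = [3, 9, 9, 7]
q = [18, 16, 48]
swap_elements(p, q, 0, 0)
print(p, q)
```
[3, 9, 9, 7] [18, 16, 48]
[18, 9, 9, 7] [3, 16, 48]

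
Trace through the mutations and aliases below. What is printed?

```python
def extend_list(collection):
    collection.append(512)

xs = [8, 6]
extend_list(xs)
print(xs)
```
[8, 6, 512]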